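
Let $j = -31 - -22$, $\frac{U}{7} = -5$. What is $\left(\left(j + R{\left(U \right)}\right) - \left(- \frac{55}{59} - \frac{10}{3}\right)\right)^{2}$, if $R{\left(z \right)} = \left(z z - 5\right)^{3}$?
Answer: $\frac{103301235196094275806244}{31329} \approx 3.2973 \cdot 10^{18}$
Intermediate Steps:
$U = -35$ ($U = 7 \left(-5\right) = -35$)
$R{\left(z \right)} = \left(-5 + z^{2}\right)^{3}$ ($R{\left(z \right)} = \left(z^{2} - 5\right)^{3} = \left(-5 + z^{2}\right)^{3}$)
$j = -9$ ($j = -31 + 22 = -9$)
$\left(\left(j + R{\left(U \right)}\right) - \left(- \frac{55}{59} - \frac{10}{3}\right)\right)^{2} = \left(\left(-9 + \left(-5 + \left(-35\right)^{2}\right)^{3}\right) - \left(- \frac{55}{59} - \frac{10}{3}\right)\right)^{2} = \left(\left(-9 + \left(-5 + 1225\right)^{3}\right) - - \frac{755}{177}\right)^{2} = \left(\left(-9 + 1220^{3}\right) + \left(\frac{55}{59} + \frac{10}{3}\right)\right)^{2} = \left(\left(-9 + 1815848000\right) + \frac{755}{177}\right)^{2} = \left(1815847991 + \frac{755}{177}\right)^{2} = \left(\frac{321405095162}{177}\right)^{2} = \frac{103301235196094275806244}{31329}$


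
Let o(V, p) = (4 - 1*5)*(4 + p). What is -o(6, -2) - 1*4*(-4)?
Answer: 18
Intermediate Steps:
o(V, p) = -4 - p (o(V, p) = (4 - 5)*(4 + p) = -(4 + p) = -4 - p)
-o(6, -2) - 1*4*(-4) = -(-4 - 1*(-2)) - 1*4*(-4) = -(-4 + 2) - 4*(-4) = -1*(-2) + 16 = 2 + 16 = 18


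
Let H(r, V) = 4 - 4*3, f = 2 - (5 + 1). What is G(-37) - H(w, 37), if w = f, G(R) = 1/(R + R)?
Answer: 591/74 ≈ 7.9865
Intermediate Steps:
G(R) = 1/(2*R)
f = -4 (f = 2 - 1*6 = 2 - 6 = -4)
w = -4
H(r, V) = -8 (H(r, V) = 4 - 12 = -8)
G(-37) - H(w, 37) = (1/2)/(-37) - 1*(-8) = (1/2)*(-1/37) + 8 = -1/74 + 8 = 591/74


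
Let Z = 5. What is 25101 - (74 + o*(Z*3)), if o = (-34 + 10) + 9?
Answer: 25252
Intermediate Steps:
o = -15 (o = -24 + 9 = -15)
25101 - (74 + o*(Z*3)) = 25101 - (74 - 75*3) = 25101 - (74 - 15*15) = 25101 - (74 - 225) = 25101 - 1*(-151) = 25101 + 151 = 25252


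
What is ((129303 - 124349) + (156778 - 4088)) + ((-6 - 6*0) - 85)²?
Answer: 165925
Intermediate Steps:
((129303 - 124349) + (156778 - 4088)) + ((-6 - 6*0) - 85)² = (4954 + 152690) + ((-6 + 0) - 85)² = 157644 + (-6 - 85)² = 157644 + (-91)² = 157644 + 8281 = 165925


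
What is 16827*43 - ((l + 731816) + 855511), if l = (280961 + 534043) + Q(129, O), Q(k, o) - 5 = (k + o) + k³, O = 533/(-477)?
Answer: -1824807328/477 ≈ -3.8256e+6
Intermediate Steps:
O = -533/477 (O = 533*(-1/477) = -533/477 ≈ -1.1174)
Q(k, o) = 5 + k + o + k³ (Q(k, o) = 5 + ((k + o) + k³) = 5 + (k + o + k³) = 5 + k + o + k³)
l = 1412790946/477 (l = (280961 + 534043) + (5 + 129 - 533/477 + 129³) = 815004 + (5 + 129 - 533/477 + 2146689) = 815004 + 1024034038/477 = 1412790946/477 ≈ 2.9618e+6)
16827*43 - ((l + 731816) + 855511) = 16827*43 - ((1412790946/477 + 731816) + 855511) = 723561 - (1761867178/477 + 855511) = 723561 - 1*2169945925/477 = 723561 - 2169945925/477 = -1824807328/477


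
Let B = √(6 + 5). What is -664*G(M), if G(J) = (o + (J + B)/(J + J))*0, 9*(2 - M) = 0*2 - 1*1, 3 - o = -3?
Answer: 0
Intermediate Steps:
o = 6 (o = 3 - 1*(-3) = 3 + 3 = 6)
M = 19/9 (M = 2 - (0*2 - 1*1)/9 = 2 - (0 - 1)/9 = 2 - ⅑*(-1) = 2 + ⅑ = 19/9 ≈ 2.1111)
B = √11 ≈ 3.3166
G(J) = 0 (G(J) = (6 + (J + √11)/(J + J))*0 = (6 + (J + √11)/((2*J)))*0 = (6 + (J + √11)*(1/(2*J)))*0 = (6 + (J + √11)/(2*J))*0 = 0)
-664*G(M) = -664*0 = 0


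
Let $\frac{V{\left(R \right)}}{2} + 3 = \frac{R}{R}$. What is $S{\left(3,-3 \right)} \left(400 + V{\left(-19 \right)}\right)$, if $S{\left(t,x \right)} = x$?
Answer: $-1188$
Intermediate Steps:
$V{\left(R \right)} = -4$ ($V{\left(R \right)} = -6 + 2 \frac{R}{R} = -6 + 2 \cdot 1 = -6 + 2 = -4$)
$S{\left(3,-3 \right)} \left(400 + V{\left(-19 \right)}\right) = - 3 \left(400 - 4\right) = \left(-3\right) 396 = -1188$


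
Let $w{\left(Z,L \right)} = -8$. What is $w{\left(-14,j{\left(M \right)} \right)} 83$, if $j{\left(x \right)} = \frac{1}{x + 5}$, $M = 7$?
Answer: $-664$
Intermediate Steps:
$j{\left(x \right)} = \frac{1}{5 + x}$
$w{\left(-14,j{\left(M \right)} \right)} 83 = \left(-8\right) 83 = -664$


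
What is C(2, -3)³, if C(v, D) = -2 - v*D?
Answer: 64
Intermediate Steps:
C(v, D) = -2 - D*v
C(2, -3)³ = (-2 - 1*(-3)*2)³ = (-2 + 6)³ = 4³ = 64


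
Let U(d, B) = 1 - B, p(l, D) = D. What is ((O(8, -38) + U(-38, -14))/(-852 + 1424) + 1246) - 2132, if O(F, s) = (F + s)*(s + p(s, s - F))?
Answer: -38789/44 ≈ -881.57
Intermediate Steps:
O(F, s) = (F + s)*(-F + 2*s) (O(F, s) = (F + s)*(s + (s - F)) = (F + s)*(-F + 2*s))
((O(8, -38) + U(-38, -14))/(-852 + 1424) + 1246) - 2132 = (((-1*8² + 2*(-38)² + 8*(-38)) + (1 - 1*(-14)))/(-852 + 1424) + 1246) - 2132 = (((-1*64 + 2*1444 - 304) + (1 + 14))/572 + 1246) - 2132 = (((-64 + 2888 - 304) + 15)*(1/572) + 1246) - 2132 = ((2520 + 15)*(1/572) + 1246) - 2132 = (2535*(1/572) + 1246) - 2132 = (195/44 + 1246) - 2132 = 55019/44 - 2132 = -38789/44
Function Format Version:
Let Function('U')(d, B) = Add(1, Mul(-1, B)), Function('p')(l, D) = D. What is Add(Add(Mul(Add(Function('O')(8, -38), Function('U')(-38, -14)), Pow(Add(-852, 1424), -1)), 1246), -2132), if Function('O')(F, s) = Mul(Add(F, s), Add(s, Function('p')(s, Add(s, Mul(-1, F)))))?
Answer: Rational(-38789, 44) ≈ -881.57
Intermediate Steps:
Function('O')(F, s) = Mul(Add(F, s), Add(Mul(-1, F), Mul(2, s))) (Function('O')(F, s) = Mul(Add(F, s), Add(s, Add(s, Mul(-1, F)))) = Mul(Add(F, s), Add(Mul(-1, F), Mul(2, s))))
Add(Add(Mul(Add(Function('O')(8, -38), Function('U')(-38, -14)), Pow(Add(-852, 1424), -1)), 1246), -2132) = Add(Add(Mul(Add(Add(Mul(-1, Pow(8, 2)), Mul(2, Pow(-38, 2)), Mul(8, -38)), Add(1, Mul(-1, -14))), Pow(Add(-852, 1424), -1)), 1246), -2132) = Add(Add(Mul(Add(Add(Mul(-1, 64), Mul(2, 1444), -304), Add(1, 14)), Pow(572, -1)), 1246), -2132) = Add(Add(Mul(Add(Add(-64, 2888, -304), 15), Rational(1, 572)), 1246), -2132) = Add(Add(Mul(Add(2520, 15), Rational(1, 572)), 1246), -2132) = Add(Add(Mul(2535, Rational(1, 572)), 1246), -2132) = Add(Add(Rational(195, 44), 1246), -2132) = Add(Rational(55019, 44), -2132) = Rational(-38789, 44)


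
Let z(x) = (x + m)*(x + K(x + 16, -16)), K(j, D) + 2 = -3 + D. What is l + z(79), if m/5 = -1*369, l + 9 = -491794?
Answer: -594231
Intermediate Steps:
l = -491803 (l = -9 - 491794 = -491803)
m = -1845 (m = 5*(-1*369) = 5*(-369) = -1845)
K(j, D) = -5 + D (K(j, D) = -2 + (-3 + D) = -5 + D)
z(x) = (-1845 + x)*(-21 + x) (z(x) = (x - 1845)*(x + (-5 - 16)) = (-1845 + x)*(x - 21) = (-1845 + x)*(-21 + x))
l + z(79) = -491803 + (38745 + 79² - 1866*79) = -491803 + (38745 + 6241 - 147414) = -491803 - 102428 = -594231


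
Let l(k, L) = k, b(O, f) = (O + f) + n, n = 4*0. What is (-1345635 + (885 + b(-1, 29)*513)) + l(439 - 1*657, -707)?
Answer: -1330604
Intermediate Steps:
n = 0
b(O, f) = O + f (b(O, f) = (O + f) + 0 = O + f)
(-1345635 + (885 + b(-1, 29)*513)) + l(439 - 1*657, -707) = (-1345635 + (885 + (-1 + 29)*513)) + (439 - 1*657) = (-1345635 + (885 + 28*513)) + (439 - 657) = (-1345635 + (885 + 14364)) - 218 = (-1345635 + 15249) - 218 = -1330386 - 218 = -1330604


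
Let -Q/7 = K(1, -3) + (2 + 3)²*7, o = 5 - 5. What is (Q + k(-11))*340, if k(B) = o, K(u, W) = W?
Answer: -409360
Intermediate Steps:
o = 0
k(B) = 0
Q = -1204 (Q = -7*(-3 + (2 + 3)²*7) = -7*(-3 + 5²*7) = -7*(-3 + 25*7) = -7*(-3 + 175) = -7*172 = -1204)
(Q + k(-11))*340 = (-1204 + 0)*340 = -1204*340 = -409360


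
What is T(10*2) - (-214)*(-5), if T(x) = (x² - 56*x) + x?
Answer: -1770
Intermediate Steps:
T(x) = x² - 55*x
T(10*2) - (-214)*(-5) = (10*2)*(-55 + 10*2) - (-214)*(-5) = 20*(-55 + 20) - 1*1070 = 20*(-35) - 1070 = -700 - 1070 = -1770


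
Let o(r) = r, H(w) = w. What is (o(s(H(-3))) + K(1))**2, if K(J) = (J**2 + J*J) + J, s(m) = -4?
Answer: 1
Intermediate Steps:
K(J) = J + 2*J**2 (K(J) = (J**2 + J**2) + J = 2*J**2 + J = J + 2*J**2)
(o(s(H(-3))) + K(1))**2 = (-4 + 1*(1 + 2*1))**2 = (-4 + 1*(1 + 2))**2 = (-4 + 1*3)**2 = (-4 + 3)**2 = (-1)**2 = 1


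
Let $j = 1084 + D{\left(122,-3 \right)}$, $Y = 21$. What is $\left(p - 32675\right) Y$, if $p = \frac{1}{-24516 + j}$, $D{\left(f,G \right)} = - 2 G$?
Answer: $- \frac{16074335571}{23426} \approx -6.8618 \cdot 10^{5}$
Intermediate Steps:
$j = 1090$ ($j = 1084 - -6 = 1084 + 6 = 1090$)
$p = - \frac{1}{23426}$ ($p = \frac{1}{-24516 + 1090} = \frac{1}{-23426} = - \frac{1}{23426} \approx -4.2688 \cdot 10^{-5}$)
$\left(p - 32675\right) Y = \left(- \frac{1}{23426} - 32675\right) 21 = \left(- \frac{765444551}{23426}\right) 21 = - \frac{16074335571}{23426}$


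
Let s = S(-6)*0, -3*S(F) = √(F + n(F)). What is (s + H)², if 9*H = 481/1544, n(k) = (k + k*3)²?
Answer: 231361/193098816 ≈ 0.0011981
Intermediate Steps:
n(k) = 16*k² (n(k) = (k + 3*k)² = (4*k)² = 16*k²)
S(F) = -√(F + 16*F²)/3
H = 481/13896 (H = (481/1544)/9 = (481*(1/1544))/9 = (⅑)*(481/1544) = 481/13896 ≈ 0.034614)
s = 0 (s = -√570/3*0 = 0)
(s + H)² = (0 + 481/13896)² = (481/13896)² = 231361/193098816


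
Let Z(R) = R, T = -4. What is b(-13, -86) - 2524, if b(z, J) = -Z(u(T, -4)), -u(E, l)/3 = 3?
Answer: -2515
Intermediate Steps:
u(E, l) = -9 (u(E, l) = -3*3 = -9)
b(z, J) = 9 (b(z, J) = -1*(-9) = 9)
b(-13, -86) - 2524 = 9 - 2524 = -2515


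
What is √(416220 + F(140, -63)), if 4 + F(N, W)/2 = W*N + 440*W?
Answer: 2*√85783 ≈ 585.77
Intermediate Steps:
F(N, W) = -8 + 880*W + 2*N*W (F(N, W) = -8 + 2*(W*N + 440*W) = -8 + 2*(N*W + 440*W) = -8 + 2*(440*W + N*W) = -8 + (880*W + 2*N*W) = -8 + 880*W + 2*N*W)
√(416220 + F(140, -63)) = √(416220 + (-8 + 880*(-63) + 2*140*(-63))) = √(416220 + (-8 - 55440 - 17640)) = √(416220 - 73088) = √343132 = 2*√85783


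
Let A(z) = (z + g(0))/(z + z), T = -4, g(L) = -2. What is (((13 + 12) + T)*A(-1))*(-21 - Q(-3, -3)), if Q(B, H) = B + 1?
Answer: -1197/2 ≈ -598.50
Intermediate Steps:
Q(B, H) = 1 + B
A(z) = (-2 + z)/(2*z) (A(z) = (z - 2)/(z + z) = (-2 + z)/((2*z)) = (-2 + z)*(1/(2*z)) = (-2 + z)/(2*z))
(((13 + 12) + T)*A(-1))*(-21 - Q(-3, -3)) = (((13 + 12) - 4)*((½)*(-2 - 1)/(-1)))*(-21 - (1 - 3)) = ((25 - 4)*((½)*(-1)*(-3)))*(-21 - 1*(-2)) = (21*(3/2))*(-21 + 2) = (63/2)*(-19) = -1197/2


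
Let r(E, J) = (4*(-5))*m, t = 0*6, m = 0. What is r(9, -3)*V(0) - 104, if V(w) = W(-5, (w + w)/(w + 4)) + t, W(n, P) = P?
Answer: -104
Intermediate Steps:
t = 0
r(E, J) = 0 (r(E, J) = (4*(-5))*0 = -20*0 = 0)
V(w) = 2*w/(4 + w) (V(w) = (w + w)/(w + 4) + 0 = (2*w)/(4 + w) + 0 = 2*w/(4 + w) + 0 = 2*w/(4 + w))
r(9, -3)*V(0) - 104 = 0*(2*0/(4 + 0)) - 104 = 0*(2*0/4) - 104 = 0*(2*0*(¼)) - 104 = 0*0 - 104 = 0 - 104 = -104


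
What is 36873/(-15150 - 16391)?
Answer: -36873/31541 ≈ -1.1691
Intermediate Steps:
36873/(-15150 - 16391) = 36873/(-31541) = 36873*(-1/31541) = -36873/31541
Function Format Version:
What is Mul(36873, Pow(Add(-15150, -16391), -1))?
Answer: Rational(-36873, 31541) ≈ -1.1691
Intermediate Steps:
Mul(36873, Pow(Add(-15150, -16391), -1)) = Mul(36873, Pow(-31541, -1)) = Mul(36873, Rational(-1, 31541)) = Rational(-36873, 31541)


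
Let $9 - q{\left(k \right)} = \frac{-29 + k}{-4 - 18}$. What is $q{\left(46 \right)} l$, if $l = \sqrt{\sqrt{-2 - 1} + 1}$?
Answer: $\frac{215 \sqrt{1 + i \sqrt{3}}}{22} \approx 11.969 + 6.9104 i$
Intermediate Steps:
$q{\left(k \right)} = \frac{169}{22} + \frac{k}{22}$ ($q{\left(k \right)} = 9 - \frac{-29 + k}{-4 - 18} = 9 - \frac{-29 + k}{-22} = 9 - \left(-29 + k\right) \left(- \frac{1}{22}\right) = 9 - \left(\frac{29}{22} - \frac{k}{22}\right) = 9 + \left(- \frac{29}{22} + \frac{k}{22}\right) = \frac{169}{22} + \frac{k}{22}$)
$l = \sqrt{1 + i \sqrt{3}}$ ($l = \sqrt{\sqrt{-3} + 1} = \sqrt{i \sqrt{3} + 1} = \sqrt{1 + i \sqrt{3}} \approx 1.2247 + 0.70711 i$)
$q{\left(46 \right)} l = \left(\frac{169}{22} + \frac{1}{22} \cdot 46\right) \sqrt{1 + i \sqrt{3}} = \left(\frac{169}{22} + \frac{23}{11}\right) \sqrt{1 + i \sqrt{3}} = \frac{215 \sqrt{1 + i \sqrt{3}}}{22}$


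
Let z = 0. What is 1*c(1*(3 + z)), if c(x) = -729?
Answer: -729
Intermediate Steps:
1*c(1*(3 + z)) = 1*(-729) = -729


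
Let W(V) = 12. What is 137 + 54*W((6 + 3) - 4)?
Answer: 785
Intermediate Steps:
137 + 54*W((6 + 3) - 4) = 137 + 54*12 = 137 + 648 = 785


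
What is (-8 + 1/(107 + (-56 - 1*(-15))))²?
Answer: 277729/4356 ≈ 63.758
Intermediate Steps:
(-8 + 1/(107 + (-56 - 1*(-15))))² = (-8 + 1/(107 + (-56 + 15)))² = (-8 + 1/(107 - 41))² = (-8 + 1/66)² = (-527/66)² = 277729/4356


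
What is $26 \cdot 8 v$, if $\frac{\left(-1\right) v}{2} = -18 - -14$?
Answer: $1664$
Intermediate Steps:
$v = 8$ ($v = - 2 \left(-18 - -14\right) = - 2 \left(-18 + 14\right) = \left(-2\right) \left(-4\right) = 8$)
$26 \cdot 8 v = 26 \cdot 8 \cdot 8 = 208 \cdot 8 = 1664$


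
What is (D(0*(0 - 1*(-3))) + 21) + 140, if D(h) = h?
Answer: 161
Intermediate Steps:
(D(0*(0 - 1*(-3))) + 21) + 140 = (0*(0 - 1*(-3)) + 21) + 140 = (0*(0 + 3) + 21) + 140 = (0*3 + 21) + 140 = (0 + 21) + 140 = 21 + 140 = 161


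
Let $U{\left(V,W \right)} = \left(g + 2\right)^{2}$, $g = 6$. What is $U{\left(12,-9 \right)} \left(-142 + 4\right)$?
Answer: $-8832$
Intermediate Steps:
$U{\left(V,W \right)} = 64$ ($U{\left(V,W \right)} = \left(6 + 2\right)^{2} = 8^{2} = 64$)
$U{\left(12,-9 \right)} \left(-142 + 4\right) = 64 \left(-142 + 4\right) = 64 \left(-138\right) = -8832$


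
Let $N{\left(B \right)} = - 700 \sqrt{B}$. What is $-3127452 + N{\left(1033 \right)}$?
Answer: $-3127452 - 700 \sqrt{1033} \approx -3.15 \cdot 10^{6}$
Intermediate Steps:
$-3127452 + N{\left(1033 \right)} = -3127452 - 700 \sqrt{1033}$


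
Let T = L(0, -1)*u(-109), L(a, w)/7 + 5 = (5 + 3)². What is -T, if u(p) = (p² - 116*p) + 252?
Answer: -10232901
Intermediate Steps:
u(p) = 252 + p² - 116*p
L(a, w) = 413 (L(a, w) = -35 + 7*(5 + 3)² = -35 + 7*8² = -35 + 7*64 = -35 + 448 = 413)
T = 10232901 (T = 413*(252 + (-109)² - 116*(-109)) = 413*(252 + 11881 + 12644) = 413*24777 = 10232901)
-T = -1*10232901 = -10232901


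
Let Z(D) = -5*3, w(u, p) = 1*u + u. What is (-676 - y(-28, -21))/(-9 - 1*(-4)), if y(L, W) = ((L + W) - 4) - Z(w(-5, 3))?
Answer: 638/5 ≈ 127.60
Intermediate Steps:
w(u, p) = 2*u (w(u, p) = u + u = 2*u)
Z(D) = -15
y(L, W) = 11 + L + W (y(L, W) = ((L + W) - 4) - 1*(-15) = (-4 + L + W) + 15 = 11 + L + W)
(-676 - y(-28, -21))/(-9 - 1*(-4)) = (-676 - (11 - 28 - 21))/(-9 - 1*(-4)) = (-676 - 1*(-38))/(-9 + 4) = (-676 + 38)/(-5) = -638*(-1/5) = 638/5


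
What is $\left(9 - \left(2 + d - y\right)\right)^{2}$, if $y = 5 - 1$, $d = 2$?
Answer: $81$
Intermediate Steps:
$y = 4$ ($y = 5 - 1 = 4$)
$\left(9 - \left(2 + d - y\right)\right)^{2} = \left(9 + \left(4 - \left(2 + 2\right)\right)\right)^{2} = \left(9 + \left(4 - 4\right)\right)^{2} = \left(9 + 0\right)^{2} = 9^{2} = 81$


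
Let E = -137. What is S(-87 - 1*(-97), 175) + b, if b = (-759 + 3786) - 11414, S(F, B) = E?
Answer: -8524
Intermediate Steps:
S(F, B) = -137
b = -8387 (b = 3027 - 11414 = -8387)
S(-87 - 1*(-97), 175) + b = -137 - 8387 = -8524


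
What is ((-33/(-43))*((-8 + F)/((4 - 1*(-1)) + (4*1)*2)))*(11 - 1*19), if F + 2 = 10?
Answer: 0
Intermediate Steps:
F = 8 (F = -2 + 10 = 8)
((-33/(-43))*((-8 + F)/((4 - 1*(-1)) + (4*1)*2)))*(11 - 1*19) = ((-33/(-43))*((-8 + 8)/((4 - 1*(-1)) + (4*1)*2)))*(11 - 1*19) = ((-33*(-1/43))*(0/((4 + 1) + 4*2)))*(11 - 19) = (33*(0/(5 + 8))/43)*(-8) = (33*(0/13)/43)*(-8) = (33*(0*(1/13))/43)*(-8) = ((33/43)*0)*(-8) = 0*(-8) = 0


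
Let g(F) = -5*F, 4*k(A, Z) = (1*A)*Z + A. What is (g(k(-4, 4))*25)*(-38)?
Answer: -23750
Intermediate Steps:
k(A, Z) = A/4 + A*Z/4 (k(A, Z) = ((1*A)*Z + A)/4 = (A*Z + A)/4 = (A + A*Z)/4 = A/4 + A*Z/4)
(g(k(-4, 4))*25)*(-38) = (-5*(-4)*(1 + 4)/4*25)*(-38) = (-5*(-4)*5/4*25)*(-38) = (-5*(-5)*25)*(-38) = (25*25)*(-38) = 625*(-38) = -23750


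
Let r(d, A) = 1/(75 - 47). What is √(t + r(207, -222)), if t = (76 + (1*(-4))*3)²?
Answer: √802823/14 ≈ 64.000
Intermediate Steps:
r(d, A) = 1/28
t = 4096 (t = (76 - 4*3)² = (76 - 12)² = 64² = 4096)
√(t + r(207, -222)) = √(4096 + 1/28) = √(114689/28) = √802823/14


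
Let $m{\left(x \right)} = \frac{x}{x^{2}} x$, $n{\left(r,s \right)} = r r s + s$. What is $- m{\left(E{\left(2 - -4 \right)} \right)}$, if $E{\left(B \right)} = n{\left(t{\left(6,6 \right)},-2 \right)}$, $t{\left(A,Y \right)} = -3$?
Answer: $-1$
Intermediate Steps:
$n{\left(r,s \right)} = s + s r^{2}$ ($n{\left(r,s \right)} = r^{2} s + s = s r^{2} + s = s + s r^{2}$)
$E{\left(B \right)} = -20$ ($E{\left(B \right)} = - 2 \left(1 + \left(-3\right)^{2}\right) = - 2 \left(1 + 9\right) = \left(-2\right) 10 = -20$)
$m{\left(x \right)} = 1$ ($m{\left(x \right)} = \frac{x}{x^{2}} x = \frac{x}{x} = 1$)
$- m{\left(E{\left(2 - -4 \right)} \right)} = \left(-1\right) 1 = -1$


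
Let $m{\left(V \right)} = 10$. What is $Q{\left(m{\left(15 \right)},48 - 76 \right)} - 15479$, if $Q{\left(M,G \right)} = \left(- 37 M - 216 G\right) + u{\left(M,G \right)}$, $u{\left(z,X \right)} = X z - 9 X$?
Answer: $-9829$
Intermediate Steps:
$u{\left(z,X \right)} = - 9 X + X z$
$Q{\left(M,G \right)} = - 216 G - 37 M + G \left(-9 + M\right)$ ($Q{\left(M,G \right)} = \left(- 37 M - 216 G\right) + G \left(-9 + M\right) = \left(- 216 G - 37 M\right) + G \left(-9 + M\right) = - 216 G - 37 M + G \left(-9 + M\right)$)
$Q{\left(m{\left(15 \right)},48 - 76 \right)} - 15479 = \left(- 225 \left(48 - 76\right) - 370 + \left(48 - 76\right) 10\right) - 15479 = \left(\left(-225\right) \left(-28\right) - 370 - 280\right) - 15479 = \left(6300 - 370 - 280\right) - 15479 = 5650 - 15479 = -9829$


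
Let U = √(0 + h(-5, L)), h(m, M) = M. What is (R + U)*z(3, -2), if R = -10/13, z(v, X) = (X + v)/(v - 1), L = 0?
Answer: -5/13 ≈ -0.38462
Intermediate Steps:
z(v, X) = (X + v)/(-1 + v)
R = -10/13 (R = -10*1/13 = -10/13 ≈ -0.76923)
U = 0 (U = √(0 + 0) = √0 = 0)
(R + U)*z(3, -2) = (-10/13 + 0)*((-2 + 3)/(-1 + 3)) = -10/(13*2) = -5/13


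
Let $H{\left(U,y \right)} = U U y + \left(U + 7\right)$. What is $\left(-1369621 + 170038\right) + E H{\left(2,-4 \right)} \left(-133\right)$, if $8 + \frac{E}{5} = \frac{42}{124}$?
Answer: $- \frac{76585271}{62} \approx -1.2352 \cdot 10^{6}$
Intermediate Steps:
$E = - \frac{2375}{62}$ ($E = -40 + 5 \cdot \frac{42}{124} = -40 + 5 \cdot 42 \cdot \frac{1}{124} = -40 + 5 \cdot \frac{21}{62} = -40 + \frac{105}{62} = - \frac{2375}{62} \approx -38.306$)
$H{\left(U,y \right)} = 7 + U + y U^{2}$ ($H{\left(U,y \right)} = U^{2} y + \left(7 + U\right) = y U^{2} + \left(7 + U\right) = 7 + U + y U^{2}$)
$\left(-1369621 + 170038\right) + E H{\left(2,-4 \right)} \left(-133\right) = \left(-1369621 + 170038\right) + - \frac{2375 \left(7 + 2 - 4 \cdot 2^{2}\right)}{62} \left(-133\right) = -1199583 + - \frac{2375 \left(7 + 2 - 16\right)}{62} \left(-133\right) = -1199583 + \left(- \frac{2375}{62}\right) \left(-7\right) \left(-133\right) = -1199583 + \frac{16625}{62} \left(-133\right) = -1199583 - \frac{2211125}{62} = - \frac{76585271}{62}$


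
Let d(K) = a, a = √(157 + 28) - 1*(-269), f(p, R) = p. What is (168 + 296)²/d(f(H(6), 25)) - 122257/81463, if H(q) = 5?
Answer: 294317187105/367479593 - 13456*√185/4511 ≈ 760.33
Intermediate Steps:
a = 269 + √185 (a = √185 + 269 = 269 + √185 ≈ 282.60)
d(K) = 269 + √185
(168 + 296)²/d(f(H(6), 25)) - 122257/81463 = (168 + 296)²/(269 + √185) - 122257/81463 = 464²/(269 + √185) - 122257*1/81463 = 215296/(269 + √185) - 122257/81463 = -122257/81463 + 215296/(269 + √185)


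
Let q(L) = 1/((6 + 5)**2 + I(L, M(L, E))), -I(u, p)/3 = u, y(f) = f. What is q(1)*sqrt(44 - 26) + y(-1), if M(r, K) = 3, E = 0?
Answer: -1 + 3*sqrt(2)/118 ≈ -0.96405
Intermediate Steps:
I(u, p) = -3*u
q(L) = 1/(121 - 3*L) (q(L) = 1/((6 + 5)**2 - 3*L) = 1/(11**2 - 3*L) = 1/(121 - 3*L))
q(1)*sqrt(44 - 26) + y(-1) = (-1/(-121 + 3*1))*sqrt(44 - 26) - 1 = (-1/(-121 + 3))*sqrt(18) - 1 = (-1/(-118))*(3*sqrt(2)) - 1 = (-1*(-1/118))*(3*sqrt(2)) - 1 = (3*sqrt(2))/118 - 1 = 3*sqrt(2)/118 - 1 = -1 + 3*sqrt(2)/118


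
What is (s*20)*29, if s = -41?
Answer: -23780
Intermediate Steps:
(s*20)*29 = -41*20*29 = -820*29 = -23780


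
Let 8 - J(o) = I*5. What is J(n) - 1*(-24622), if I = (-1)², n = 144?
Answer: 24625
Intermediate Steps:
I = 1
J(o) = 3 (J(o) = 8 - 5 = 3)
J(n) - 1*(-24622) = 3 - 1*(-24622) = 3 + 24622 = 24625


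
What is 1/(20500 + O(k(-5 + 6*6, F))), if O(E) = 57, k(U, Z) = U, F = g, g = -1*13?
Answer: 1/20557 ≈ 4.8645e-5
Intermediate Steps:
g = -13
F = -13
1/(20500 + O(k(-5 + 6*6, F))) = 1/(20500 + 57) = 1/20557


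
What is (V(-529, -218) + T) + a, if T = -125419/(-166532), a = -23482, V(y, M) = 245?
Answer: -3869578665/166532 ≈ -23236.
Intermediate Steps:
T = 125419/166532 (T = -125419*(-1/166532) = 125419/166532 ≈ 0.75312)
(V(-529, -218) + T) + a = (245 + 125419/166532) - 23482 = 40925759/166532 - 23482 = -3869578665/166532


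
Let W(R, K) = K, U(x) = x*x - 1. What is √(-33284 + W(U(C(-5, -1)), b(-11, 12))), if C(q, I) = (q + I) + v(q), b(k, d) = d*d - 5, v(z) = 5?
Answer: I*√33145 ≈ 182.06*I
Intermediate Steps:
b(k, d) = -5 + d² (b(k, d) = d² - 5 = -5 + d²)
C(q, I) = 5 + I + q (C(q, I) = (q + I) + 5 = (I + q) + 5 = 5 + I + q)
U(x) = -1 + x² (U(x) = x² - 1 = -1 + x²)
√(-33284 + W(U(C(-5, -1)), b(-11, 12))) = √(-33284 + (-5 + 12²)) = √(-33284 + (-5 + 144)) = √(-33284 + 139) = √(-33145) = I*√33145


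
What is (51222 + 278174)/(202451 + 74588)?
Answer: 329396/277039 ≈ 1.1890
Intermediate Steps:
(51222 + 278174)/(202451 + 74588) = 329396/277039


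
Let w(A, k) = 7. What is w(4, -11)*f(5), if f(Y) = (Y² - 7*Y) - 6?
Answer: -112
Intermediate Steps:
f(Y) = -6 + Y² - 7*Y
w(4, -11)*f(5) = 7*(-6 + 5² - 7*5) = 7*(-6 + 25 - 35) = 7*(-16) = -112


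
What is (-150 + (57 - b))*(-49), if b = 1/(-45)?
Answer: 205016/45 ≈ 4555.9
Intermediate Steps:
b = -1/45 ≈ -0.022222
(-150 + (57 - b))*(-49) = (-150 + (57 - 1*(-1/45)))*(-49) = (-150 + (57 + 1/45))*(-49) = (-150 + 2566/45)*(-49) = -4184/45*(-49) = 205016/45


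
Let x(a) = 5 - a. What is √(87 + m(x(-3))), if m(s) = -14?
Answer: √73 ≈ 8.5440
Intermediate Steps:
√(87 + m(x(-3))) = √(87 - 14) = √73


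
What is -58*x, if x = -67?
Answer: 3886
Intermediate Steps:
-58*x = -58*(-67) = 3886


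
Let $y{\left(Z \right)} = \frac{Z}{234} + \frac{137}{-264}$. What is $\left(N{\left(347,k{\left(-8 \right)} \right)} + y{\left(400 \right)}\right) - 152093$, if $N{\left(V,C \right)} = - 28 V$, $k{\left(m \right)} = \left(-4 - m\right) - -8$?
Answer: $- \frac{1665973207}{10296} \approx -1.6181 \cdot 10^{5}$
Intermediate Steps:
$k{\left(m \right)} = 4 - m$ ($k{\left(m \right)} = \left(-4 - m\right) + 8 = 4 - m$)
$y{\left(Z \right)} = - \frac{137}{264} + \frac{Z}{234}$ ($y{\left(Z \right)} = Z \frac{1}{234} + 137 \left(- \frac{1}{264}\right) = \frac{Z}{234} - \frac{137}{264} = - \frac{137}{264} + \frac{Z}{234}$)
$\left(N{\left(347,k{\left(-8 \right)} \right)} + y{\left(400 \right)}\right) - 152093 = \left(\left(-28\right) 347 + \left(- \frac{137}{264} + \frac{1}{234} \cdot 400\right)\right) - 152093 = \left(-9716 + \left(- \frac{137}{264} + \frac{200}{117}\right)\right) - 152093 = \left(-9716 + \frac{12257}{10296}\right) - 152093 = - \frac{100023679}{10296} - 152093 = - \frac{1665973207}{10296}$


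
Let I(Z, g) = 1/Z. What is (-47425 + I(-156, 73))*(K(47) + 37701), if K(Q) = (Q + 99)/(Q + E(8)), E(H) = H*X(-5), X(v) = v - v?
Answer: -13110477413993/7332 ≈ -1.7881e+9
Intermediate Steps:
X(v) = 0
E(H) = 0 (E(H) = H*0 = 0)
K(Q) = (99 + Q)/Q (K(Q) = (Q + 99)/(Q + 0) = (99 + Q)/Q)
(-47425 + I(-156, 73))*(K(47) + 37701) = (-47425 + 1/(-156))*((99 + 47)/47 + 37701) = (-47425 - 1/156)*((1/47)*146 + 37701) = -7398301*(146/47 + 37701)/156 = -7398301/156*1772093/47 = -13110477413993/7332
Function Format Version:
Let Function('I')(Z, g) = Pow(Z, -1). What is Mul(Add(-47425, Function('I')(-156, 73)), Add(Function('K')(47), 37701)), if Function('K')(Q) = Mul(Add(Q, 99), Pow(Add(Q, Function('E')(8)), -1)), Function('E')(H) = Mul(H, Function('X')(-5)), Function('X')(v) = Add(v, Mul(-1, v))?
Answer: Rational(-13110477413993, 7332) ≈ -1.7881e+9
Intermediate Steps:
Function('X')(v) = 0
Function('E')(H) = 0 (Function('E')(H) = Mul(H, 0) = 0)
Function('K')(Q) = Mul(Pow(Q, -1), Add(99, Q)) (Function('K')(Q) = Mul(Add(Q, 99), Pow(Add(Q, 0), -1)) = Mul(Add(99, Q), Pow(Q, -1)) = Mul(Pow(Q, -1), Add(99, Q)))
Mul(Add(-47425, Function('I')(-156, 73)), Add(Function('K')(47), 37701)) = Mul(Add(-47425, Pow(-156, -1)), Add(Mul(Pow(47, -1), Add(99, 47)), 37701)) = Mul(Add(-47425, Rational(-1, 156)), Add(Mul(Rational(1, 47), 146), 37701)) = Mul(Rational(-7398301, 156), Add(Rational(146, 47), 37701)) = Mul(Rational(-7398301, 156), Rational(1772093, 47)) = Rational(-13110477413993, 7332)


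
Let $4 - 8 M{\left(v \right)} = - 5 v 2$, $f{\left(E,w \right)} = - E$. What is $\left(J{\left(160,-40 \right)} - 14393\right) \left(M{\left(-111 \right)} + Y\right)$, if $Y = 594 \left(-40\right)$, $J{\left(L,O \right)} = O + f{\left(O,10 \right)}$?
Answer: $\frac{1375870049}{4} \approx 3.4397 \cdot 10^{8}$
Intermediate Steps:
$J{\left(L,O \right)} = 0$ ($J{\left(L,O \right)} = O - O = 0$)
$Y = -23760$
$M{\left(v \right)} = \frac{1}{2} + \frac{5 v}{4}$ ($M{\left(v \right)} = \frac{1}{2} - \frac{- 5 v 2}{8} = \frac{1}{2} - \frac{\left(-10\right) v}{8} = \frac{1}{2} + \frac{5 v}{4}$)
$\left(J{\left(160,-40 \right)} - 14393\right) \left(M{\left(-111 \right)} + Y\right) = \left(0 - 14393\right) \left(\left(\frac{1}{2} + \frac{5}{4} \left(-111\right)\right) - 23760\right) = - 14393 \left(\left(\frac{1}{2} - \frac{555}{4}\right) - 23760\right) = - 14393 \left(- \frac{553}{4} - 23760\right) = \left(-14393\right) \left(- \frac{95593}{4}\right) = \frac{1375870049}{4}$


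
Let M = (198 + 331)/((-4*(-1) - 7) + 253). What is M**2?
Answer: 279841/62500 ≈ 4.4775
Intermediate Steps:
M = 529/250 (M = 529/((4 - 7) + 253) = 529/(-3 + 253) = 529/250 ≈ 2.1160)
M**2 = (529/250)**2 = 279841/62500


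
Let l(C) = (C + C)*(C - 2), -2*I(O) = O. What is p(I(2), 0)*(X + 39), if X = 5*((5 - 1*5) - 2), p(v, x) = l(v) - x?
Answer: 174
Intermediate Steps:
I(O) = -O/2
l(C) = 2*C*(-2 + C) (l(C) = (2*C)*(-2 + C) = 2*C*(-2 + C))
p(v, x) = -x + 2*v*(-2 + v) (p(v, x) = 2*v*(-2 + v) - x = -x + 2*v*(-2 + v))
X = -10 (X = 5*((5 - 5) - 2) = 5*(0 - 2) = 5*(-2) = -10)
p(I(2), 0)*(X + 39) = (-1*0 + 2*(-½*2)*(-2 - ½*2))*(-10 + 39) = (0 + 2*(-1)*(-2 - 1))*29 = (0 + 2*(-1)*(-3))*29 = (0 + 6)*29 = 6*29 = 174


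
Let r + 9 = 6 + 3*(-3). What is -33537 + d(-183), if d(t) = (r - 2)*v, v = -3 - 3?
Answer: -33453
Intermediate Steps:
v = -6
r = -12 (r = -9 + (6 + 3*(-3)) = -9 + (6 - 9) = -9 - 3 = -12)
d(t) = 84 (d(t) = (-12 - 2)*(-6) = -14*(-6) = 84)
-33537 + d(-183) = -33537 + 84 = -33453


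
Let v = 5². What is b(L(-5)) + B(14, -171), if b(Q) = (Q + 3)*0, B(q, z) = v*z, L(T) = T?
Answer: -4275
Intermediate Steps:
v = 25
B(q, z) = 25*z
b(Q) = 0 (b(Q) = (3 + Q)*0 = 0)
b(L(-5)) + B(14, -171) = 0 + 25*(-171) = 0 - 4275 = -4275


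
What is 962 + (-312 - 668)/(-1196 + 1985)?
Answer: 758038/789 ≈ 960.76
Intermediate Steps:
962 + (-312 - 668)/(-1196 + 1985) = 962 - 980/789 = 758038/789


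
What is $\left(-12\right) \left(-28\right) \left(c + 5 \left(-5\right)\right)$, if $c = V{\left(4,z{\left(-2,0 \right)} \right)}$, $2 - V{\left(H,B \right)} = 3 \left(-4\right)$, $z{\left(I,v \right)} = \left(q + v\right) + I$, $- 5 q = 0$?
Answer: $-3696$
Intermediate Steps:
$q = 0$ ($q = \left(- \frac{1}{5}\right) 0 = 0$)
$z{\left(I,v \right)} = I + v$ ($z{\left(I,v \right)} = \left(0 + v\right) + I = v + I = I + v$)
$V{\left(H,B \right)} = 14$ ($V{\left(H,B \right)} = 2 - 3 \left(-4\right) = 2 - -12 = 2 + 12 = 14$)
$c = 14$
$\left(-12\right) \left(-28\right) \left(c + 5 \left(-5\right)\right) = \left(-12\right) \left(-28\right) \left(14 + 5 \left(-5\right)\right) = 336 \left(14 - 25\right) = 336 \left(-11\right) = -3696$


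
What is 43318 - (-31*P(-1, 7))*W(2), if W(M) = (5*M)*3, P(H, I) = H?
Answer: 42388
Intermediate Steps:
W(M) = 15*M
43318 - (-31*P(-1, 7))*W(2) = 43318 - (-31*(-1))*15*2 = 43318 - 31*30 = 43318 - 1*930 = 43318 - 930 = 42388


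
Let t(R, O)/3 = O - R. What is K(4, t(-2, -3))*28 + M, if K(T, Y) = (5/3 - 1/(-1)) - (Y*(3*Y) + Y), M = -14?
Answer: -1834/3 ≈ -611.33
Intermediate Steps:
t(R, O) = -3*R + 3*O (t(R, O) = 3*(O - R) = -3*R + 3*O)
K(T, Y) = 8/3 - Y - 3*Y² (K(T, Y) = (5*(⅓) - 1*(-1)) - (3*Y² + Y) = (5/3 + 1) - (Y + 3*Y²) = 8/3 + (-Y - 3*Y²) = 8/3 - Y - 3*Y²)
K(4, t(-2, -3))*28 + M = (8/3 - (-3*(-2) + 3*(-3)) - 3*(-3*(-2) + 3*(-3))²)*28 - 14 = (8/3 - (6 - 9) - 3*(6 - 9)²)*28 - 14 = (8/3 - 1*(-3) - 3*(-3)²)*28 - 14 = (8/3 + 3 - 3*9)*28 - 14 = (8/3 + 3 - 27)*28 - 14 = -64/3*28 - 14 = -1792/3 - 14 = -1834/3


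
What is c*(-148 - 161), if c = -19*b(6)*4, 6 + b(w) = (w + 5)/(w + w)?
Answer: -119377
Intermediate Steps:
b(w) = -6 + (5 + w)/(2*w) (b(w) = -6 + (w + 5)/(w + w) = -6 + (5 + w)/((2*w)) = -6 + (5 + w)*(1/(2*w)) = -6 + (5 + w)/(2*w))
c = 1159/3 (c = -19*(½)*(5 - 11*6)/6*4 = -19*(½)*(⅙)*(5 - 66)*4 = -19*(½)*(⅙)*(-61)*4 = -(-1159)*4/12 = -19*(-61/3) = 1159/3 ≈ 386.33)
c*(-148 - 161) = 1159*(-148 - 161)/3 = (1159/3)*(-309) = -119377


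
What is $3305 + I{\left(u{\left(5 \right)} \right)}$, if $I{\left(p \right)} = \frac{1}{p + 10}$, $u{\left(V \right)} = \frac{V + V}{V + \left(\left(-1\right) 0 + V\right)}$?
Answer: $\frac{36356}{11} \approx 3305.1$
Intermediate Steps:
$u{\left(V \right)} = 1$ ($u{\left(V \right)} = \frac{2 V}{V + \left(0 + V\right)} = \frac{2 V}{V + V} = \frac{2 V}{2 V} = 2 V \frac{1}{2 V} = 1$)
$I{\left(p \right)} = \frac{1}{10 + p}$
$3305 + I{\left(u{\left(5 \right)} \right)} = 3305 + \frac{1}{10 + 1} = 3305 + \frac{1}{11} = \frac{36356}{11}$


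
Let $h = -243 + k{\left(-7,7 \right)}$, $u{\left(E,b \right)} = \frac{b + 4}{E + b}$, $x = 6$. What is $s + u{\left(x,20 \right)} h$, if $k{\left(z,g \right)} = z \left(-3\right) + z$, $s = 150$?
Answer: $- \frac{798}{13} \approx -61.385$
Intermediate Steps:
$k{\left(z,g \right)} = - 2 z$ ($k{\left(z,g \right)} = - 3 z + z = - 2 z$)
$u{\left(E,b \right)} = \frac{4 + b}{E + b}$
$h = -229$ ($h = -243 - -14 = -243 + 14 = -229$)
$s + u{\left(x,20 \right)} h = 150 + \frac{4 + 20}{6 + 20} \left(-229\right) = 150 + \frac{1}{26} \cdot 24 \left(-229\right) = 150 + \frac{12}{13} \left(-229\right) = 150 - \frac{2748}{13} = - \frac{798}{13}$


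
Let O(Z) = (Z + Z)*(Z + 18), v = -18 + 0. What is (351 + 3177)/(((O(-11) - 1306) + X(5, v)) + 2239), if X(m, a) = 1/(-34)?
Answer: 119952/26485 ≈ 4.5291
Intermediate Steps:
v = -18
O(Z) = 2*Z*(18 + Z) (O(Z) = (2*Z)*(18 + Z) = 2*Z*(18 + Z))
X(m, a) = -1/34
(351 + 3177)/(((O(-11) - 1306) + X(5, v)) + 2239) = (351 + 3177)/(((2*(-11)*(18 - 11) - 1306) - 1/34) + 2239) = 3528/(((2*(-11)*7 - 1306) - 1/34) + 2239) = 3528/(((-154 - 1306) - 1/34) + 2239) = 3528/((-1460 - 1/34) + 2239) = 3528/(-49641/34 + 2239) = 3528/(26485/34) = 3528*(34/26485) = 119952/26485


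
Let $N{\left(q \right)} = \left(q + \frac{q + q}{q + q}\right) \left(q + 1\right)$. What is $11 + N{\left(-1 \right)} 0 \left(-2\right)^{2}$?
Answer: $11$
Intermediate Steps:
$N{\left(q \right)} = \left(1 + q\right)^{2}$ ($N{\left(q \right)} = \left(q + \frac{2 q}{2 q}\right) \left(1 + q\right) = \left(q + 2 q \frac{1}{2 q}\right) \left(1 + q\right) = \left(q + 1\right) \left(1 + q\right) = \left(1 + q\right) \left(1 + q\right) = \left(1 + q\right)^{2}$)
$11 + N{\left(-1 \right)} 0 \left(-2\right)^{2} = 11 + \left(1 + \left(-1\right)^{2} + 2 \left(-1\right)\right) 0 \left(-2\right)^{2} = 11 + \left(1 + 1 - 2\right) 0 \cdot 4 = 11 + 0 \cdot 0 \cdot 4 = 11 + 0 \cdot 4 = 11 + 0 = 11$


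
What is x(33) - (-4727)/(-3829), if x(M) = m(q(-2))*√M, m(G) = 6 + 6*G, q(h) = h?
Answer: -4727/3829 - 6*√33 ≈ -35.702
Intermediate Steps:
x(M) = -6*√M (x(M) = (6 + 6*(-2))*√M = (6 - 12)*√M = -6*√M)
x(33) - (-4727)/(-3829) = -6*√33 - (-4727)/(-3829) = -6*√33 - (-4727)*(-1)/3829 = -6*√33 - 1*4727/3829 = -6*√33 - 4727/3829 = -4727/3829 - 6*√33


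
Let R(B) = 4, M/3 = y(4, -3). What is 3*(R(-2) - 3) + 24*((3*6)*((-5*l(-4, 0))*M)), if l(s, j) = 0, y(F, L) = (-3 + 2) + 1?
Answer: 3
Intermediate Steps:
y(F, L) = 0 (y(F, L) = -1 + 1 = 0)
M = 0 (M = 3*0 = 0)
3*(R(-2) - 3) + 24*((3*6)*((-5*l(-4, 0))*M)) = 3*(4 - 3) + 24*((3*6)*(-5*0*0)) = 3*1 + 24*(18*(0*0)) = 3 + 24*(18*0) = 3 + 24*0 = 3 + 0 = 3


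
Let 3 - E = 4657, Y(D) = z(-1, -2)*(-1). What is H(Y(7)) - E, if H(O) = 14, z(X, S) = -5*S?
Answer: 4668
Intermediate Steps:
Y(D) = -10 (Y(D) = -5*(-2)*(-1) = 10*(-1) = -10)
E = -4654 (E = 3 - 1*4657 = 3 - 4657 = -4654)
H(Y(7)) - E = 14 - 1*(-4654) = 14 + 4654 = 4668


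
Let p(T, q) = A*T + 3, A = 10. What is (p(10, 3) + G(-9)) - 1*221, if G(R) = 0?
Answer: -118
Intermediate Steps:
p(T, q) = 3 + 10*T (p(T, q) = 10*T + 3 = 3 + 10*T)
(p(10, 3) + G(-9)) - 1*221 = ((3 + 10*10) + 0) - 1*221 = ((3 + 100) + 0) - 221 = (103 + 0) - 221 = 103 - 221 = -118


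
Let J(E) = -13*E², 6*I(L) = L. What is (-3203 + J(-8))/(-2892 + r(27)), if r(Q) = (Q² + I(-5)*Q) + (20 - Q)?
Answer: 1614/877 ≈ 1.8404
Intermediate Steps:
I(L) = L/6
r(Q) = 20 + Q² - 11*Q/6 (r(Q) = (Q² + ((⅙)*(-5))*Q) + (20 - Q) = (Q² - 5*Q/6) + (20 - Q) = 20 + Q² - 11*Q/6)
(-3203 + J(-8))/(-2892 + r(27)) = (-3203 - 13*(-8)²)/(-2892 + (20 + 27² - 11/6*27)) = (-3203 - 13*64)/(-2892 + (20 + 729 - 99/2)) = (-3203 - 832)/(-2892 + 1399/2) = -4035/(-4385/2) = -4035*(-2/4385) = 1614/877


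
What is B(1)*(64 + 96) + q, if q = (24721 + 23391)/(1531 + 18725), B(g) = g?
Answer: 205567/1266 ≈ 162.38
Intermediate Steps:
q = 3007/1266 (q = 48112/20256 = 48112*(1/20256) = 3007/1266 ≈ 2.3752)
B(1)*(64 + 96) + q = 1*(64 + 96) + 3007/1266 = 1*160 + 3007/1266 = 160 + 3007/1266 = 205567/1266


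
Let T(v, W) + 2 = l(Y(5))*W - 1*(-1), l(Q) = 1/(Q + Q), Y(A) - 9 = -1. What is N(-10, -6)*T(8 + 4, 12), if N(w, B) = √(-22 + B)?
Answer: -I*√7/2 ≈ -1.3229*I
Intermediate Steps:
Y(A) = 8 (Y(A) = 9 - 1 = 8)
l(Q) = 1/(2*Q)
T(v, W) = -1 + W/16 (T(v, W) = -2 + (((½)/8)*W - 1*(-1)) = -2 + (((½)*(⅛))*W + 1) = -2 + (W/16 + 1) = -2 + (1 + W/16) = -1 + W/16)
N(-10, -6)*T(8 + 4, 12) = √(-22 - 6)*(-1 + (1/16)*12) = √(-28)*(-1 + ¾) = (2*I*√7)*(-¼) = -I*√7/2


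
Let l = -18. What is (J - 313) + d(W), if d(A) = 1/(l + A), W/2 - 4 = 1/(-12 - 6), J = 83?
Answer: -20939/91 ≈ -230.10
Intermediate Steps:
W = 71/9 (W = 8 + 2/(-12 - 6) = 8 + 2/(-18) = 8 + 2*(-1/18) = 8 - ⅑ = 71/9 ≈ 7.8889)
d(A) = 1/(-18 + A)
(J - 313) + d(W) = (83 - 313) + 1/(-18 + 71/9) = -230 + 1/(-91/9) = -230 - 9/91 = -20939/91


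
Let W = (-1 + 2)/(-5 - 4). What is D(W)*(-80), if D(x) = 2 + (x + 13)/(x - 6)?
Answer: 96/11 ≈ 8.7273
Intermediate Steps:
W = -1/9 (W = 1/(-9) = 1*(-1/9) = -1/9 ≈ -0.11111)
D(x) = 2 + (13 + x)/(-6 + x)
D(W)*(-80) = ((1 + 3*(-1/9))/(-6 - 1/9))*(-80) = ((1 - 1/3)/(-55/9))*(-80) = -9/55*2/3*(-80) = -6/55*(-80) = 96/11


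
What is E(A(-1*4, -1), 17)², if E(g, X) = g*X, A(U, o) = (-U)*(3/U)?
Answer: 2601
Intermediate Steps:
A(U, o) = -3
E(g, X) = X*g
E(A(-1*4, -1), 17)² = (17*(-3))² = (-51)² = 2601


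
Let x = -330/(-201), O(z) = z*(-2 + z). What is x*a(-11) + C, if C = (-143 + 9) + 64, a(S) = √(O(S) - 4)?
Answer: -70 + 110*√139/67 ≈ -50.644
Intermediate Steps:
a(S) = √(-4 + S*(-2 + S)) (a(S) = √(S*(-2 + S) - 4) = √(-4 + S*(-2 + S)))
C = -70 (C = -134 + 64 = -70)
x = 110/67 (x = -330*(-1/201) = 110/67 ≈ 1.6418)
x*a(-11) + C = 110*√(-4 - 11*(-2 - 11))/67 - 70 = 110*√(-4 - 11*(-13))/67 - 70 = 110*√(-4 + 143)/67 - 70 = 110*√139/67 - 70 = -70 + 110*√139/67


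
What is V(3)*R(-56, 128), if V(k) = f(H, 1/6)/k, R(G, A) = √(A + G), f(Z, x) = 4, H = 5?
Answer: 8*√2 ≈ 11.314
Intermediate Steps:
V(k) = 4/k
V(3)*R(-56, 128) = (4/3)*√(128 - 56) = (4*(⅓))*√72 = 4*(6*√2)/3 = 8*√2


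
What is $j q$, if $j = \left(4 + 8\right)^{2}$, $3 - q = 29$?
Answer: $-3744$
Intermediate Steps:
$q = -26$ ($q = 3 - 29 = -26$)
$j = 144$ ($j = 12^{2} = 144$)
$j q = 144 \left(-26\right) = -3744$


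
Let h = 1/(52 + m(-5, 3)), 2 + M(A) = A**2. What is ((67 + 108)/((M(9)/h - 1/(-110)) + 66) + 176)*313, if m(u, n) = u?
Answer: 22905611058/415691 ≈ 55103.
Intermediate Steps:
M(A) = -2 + A**2
h = 1/47 (h = 1/(52 - 5) = 1/47 ≈ 0.021277)
((67 + 108)/((M(9)/h - 1/(-110)) + 66) + 176)*313 = ((67 + 108)/(((-2 + 9**2)/(1/47) - 1/(-110)) + 66) + 176)*313 = (175/(((-2 + 81)*47 - 1*(-1/110)) + 66) + 176)*313 = (175/((79*47 + 1/110) + 66) + 176)*313 = (175/((3713 + 1/110) + 66) + 176)*313 = (175/(408431/110 + 66) + 176)*313 = (175/(415691/110) + 176)*313 = (175*(110/415691) + 176)*313 = (19250/415691 + 176)*313 = (73180866/415691)*313 = 22905611058/415691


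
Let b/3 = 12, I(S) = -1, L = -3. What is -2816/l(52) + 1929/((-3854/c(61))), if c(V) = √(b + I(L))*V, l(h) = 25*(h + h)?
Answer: -352/325 - 117669*√35/3854 ≈ -181.71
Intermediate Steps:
b = 36 (b = 3*12 = 36)
l(h) = 50*h (l(h) = 25*(2*h) = 50*h)
c(V) = V*√35 (c(V) = √(36 - 1)*V = √35*V = V*√35)
-2816/l(52) + 1929/((-3854/c(61))) = -2816/(50*52) + 1929/((-3854*√35/2135)) = -2816/2600 + 1929/((-3854*√35/2135)) = -2816*1/2600 + 1929/((-3854*√35/2135)) = -352/325 + 1929*(-61*√35/3854) = -352/325 - 117669*√35/3854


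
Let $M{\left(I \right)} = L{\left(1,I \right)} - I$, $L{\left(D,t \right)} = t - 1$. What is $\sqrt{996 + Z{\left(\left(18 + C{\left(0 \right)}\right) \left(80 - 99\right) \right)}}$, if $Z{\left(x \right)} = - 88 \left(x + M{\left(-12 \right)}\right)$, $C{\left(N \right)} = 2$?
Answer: $6 \sqrt{959} \approx 185.81$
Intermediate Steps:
$L{\left(D,t \right)} = -1 + t$ ($L{\left(D,t \right)} = t - 1 = -1 + t$)
$M{\left(I \right)} = -1$ ($M{\left(I \right)} = \left(-1 + I\right) - I = -1$)
$Z{\left(x \right)} = 88 - 88 x$ ($Z{\left(x \right)} = - 88 \left(x - 1\right) = - 88 \left(-1 + x\right) = 88 - 88 x$)
$\sqrt{996 + Z{\left(\left(18 + C{\left(0 \right)}\right) \left(80 - 99\right) \right)}} = \sqrt{996 - \left(-88 + 88 \left(18 + 2\right) \left(80 - 99\right)\right)} = \sqrt{996 - \left(-88 + 88 \cdot 20 \left(-19\right)\right)} = \sqrt{996 + \left(88 - -33440\right)} = \sqrt{996 + \left(88 + 33440\right)} = \sqrt{996 + 33528} = \sqrt{34524} = 6 \sqrt{959}$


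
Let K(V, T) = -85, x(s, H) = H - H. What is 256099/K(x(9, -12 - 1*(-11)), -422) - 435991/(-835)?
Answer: -35356686/14195 ≈ -2490.8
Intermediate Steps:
x(s, H) = 0
256099/K(x(9, -12 - 1*(-11)), -422) - 435991/(-835) = 256099/(-85) - 435991/(-835) = 256099*(-1/85) - 435991*(-1/835) = -256099/85 + 435991/835 = -35356686/14195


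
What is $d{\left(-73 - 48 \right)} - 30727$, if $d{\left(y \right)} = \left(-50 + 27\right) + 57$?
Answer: $-30693$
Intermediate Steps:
$d{\left(y \right)} = 34$ ($d{\left(y \right)} = -23 + 57 = 34$)
$d{\left(-73 - 48 \right)} - 30727 = 34 - 30727 = -30693$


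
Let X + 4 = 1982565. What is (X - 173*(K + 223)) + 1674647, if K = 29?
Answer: 3613612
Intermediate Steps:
X = 1982561 (X = -4 + 1982565 = 1982561)
(X - 173*(K + 223)) + 1674647 = (1982561 - 173*(29 + 223)) + 1674647 = (1982561 - 173*252) + 1674647 = (1982561 - 43596) + 1674647 = 1938965 + 1674647 = 3613612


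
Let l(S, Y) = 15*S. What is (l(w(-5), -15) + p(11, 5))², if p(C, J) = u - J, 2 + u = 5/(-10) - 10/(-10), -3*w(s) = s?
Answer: 1369/4 ≈ 342.25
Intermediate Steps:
w(s) = -s/3
u = -3/2 (u = -2 + (5/(-10) - 10/(-10)) = -2 + (5*(-⅒) - 10*(-⅒)) = -2 + (-½ + 1) = -2 + ½ = -3/2 ≈ -1.5000)
p(C, J) = -3/2 - J
(l(w(-5), -15) + p(11, 5))² = (15*(-⅓*(-5)) + (-3/2 - 1*5))² = (15*(5/3) + (-3/2 - 5))² = (25 - 13/2)² = (37/2)² = 1369/4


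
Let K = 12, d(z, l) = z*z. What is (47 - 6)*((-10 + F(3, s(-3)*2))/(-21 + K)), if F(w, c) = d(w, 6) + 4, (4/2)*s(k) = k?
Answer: -41/3 ≈ -13.667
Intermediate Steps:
s(k) = k/2
d(z, l) = z**2
F(w, c) = 4 + w**2 (F(w, c) = w**2 + 4 = 4 + w**2)
(47 - 6)*((-10 + F(3, s(-3)*2))/(-21 + K)) = (47 - 6)*((-10 + (4 + 3**2))/(-21 + 12)) = 41*((-10 + (4 + 9))/(-9)) = 41*((-10 + 13)*(-1/9)) = 41*(3*(-1/9)) = 41*(-1/3) = -41/3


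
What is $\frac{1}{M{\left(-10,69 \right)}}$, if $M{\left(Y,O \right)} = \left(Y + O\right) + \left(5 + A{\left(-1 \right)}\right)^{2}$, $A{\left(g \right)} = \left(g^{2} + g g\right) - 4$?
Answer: $\frac{1}{68} \approx 0.014706$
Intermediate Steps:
$A{\left(g \right)} = -4 + 2 g^{2}$ ($A{\left(g \right)} = \left(g^{2} + g^{2}\right) - 4 = 2 g^{2} - 4 = -4 + 2 g^{2}$)
$M{\left(Y,O \right)} = 9 + O + Y$ ($M{\left(Y,O \right)} = \left(Y + O\right) + \left(5 - \left(4 - 2 \left(-1\right)^{2}\right)\right)^{2} = \left(O + Y\right) + \left(5 + \left(-4 + 2 \cdot 1\right)\right)^{2} = \left(O + Y\right) + \left(5 + \left(-4 + 2\right)\right)^{2} = \left(O + Y\right) + \left(5 - 2\right)^{2} = \left(O + Y\right) + 3^{2} = \left(O + Y\right) + 9 = 9 + O + Y$)
$\frac{1}{M{\left(-10,69 \right)}} = \frac{1}{9 + 69 - 10} = \frac{1}{68}$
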